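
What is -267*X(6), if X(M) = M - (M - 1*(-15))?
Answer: 4005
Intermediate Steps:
X(M) = -15 (X(M) = M - (M + 15) = M - (15 + M) = M + (-15 - M) = -15)
-267*X(6) = -267*(-15) = 4005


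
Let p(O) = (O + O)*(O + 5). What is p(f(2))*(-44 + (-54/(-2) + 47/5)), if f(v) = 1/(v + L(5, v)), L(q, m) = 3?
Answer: -1976/125 ≈ -15.808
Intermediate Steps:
f(v) = 1/(3 + v) (f(v) = 1/(v + 3) = 1/(3 + v))
p(O) = 2*O*(5 + O) (p(O) = (2*O)*(5 + O) = 2*O*(5 + O))
p(f(2))*(-44 + (-54/(-2) + 47/5)) = (2*(5 + 1/(3 + 2))/(3 + 2))*(-44 + (-54/(-2) + 47/5)) = (2*(5 + 1/5)/5)*(-44 + (-54*(-½) + 47*(⅕))) = (2*(⅕)*(5 + ⅕))*(-44 + (27 + 47/5)) = (2*(⅕)*(26/5))*(-44 + 182/5) = (52/25)*(-38/5) = -1976/125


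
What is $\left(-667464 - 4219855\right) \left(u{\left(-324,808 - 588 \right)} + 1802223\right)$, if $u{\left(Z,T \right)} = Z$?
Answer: $-8806455218781$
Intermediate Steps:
$\left(-667464 - 4219855\right) \left(u{\left(-324,808 - 588 \right)} + 1802223\right) = \left(-667464 - 4219855\right) \left(-324 + 1802223\right) = \left(-4887319\right) 1801899 = -8806455218781$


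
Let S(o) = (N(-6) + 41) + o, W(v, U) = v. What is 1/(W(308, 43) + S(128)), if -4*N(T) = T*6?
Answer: 1/486 ≈ 0.0020576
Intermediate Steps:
N(T) = -3*T/2 (N(T) = -T*6/4 = -3*T/2)
S(o) = 50 + o (S(o) = (-3/2*(-6) + 41) + o = (9 + 41) + o = 50 + o)
1/(W(308, 43) + S(128)) = 1/(308 + (50 + 128)) = 1/(308 + 178) = 1/486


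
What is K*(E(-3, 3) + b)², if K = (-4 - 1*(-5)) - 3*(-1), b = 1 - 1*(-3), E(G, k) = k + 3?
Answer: 400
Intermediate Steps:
E(G, k) = 3 + k
b = 4 (b = 1 + 3 = 4)
K = 4 (K = (-4 + 5) + 3 = 1 + 3 = 4)
K*(E(-3, 3) + b)² = 4*((3 + 3) + 4)² = 4*(6 + 4)² = 4*10² = 4*100 = 400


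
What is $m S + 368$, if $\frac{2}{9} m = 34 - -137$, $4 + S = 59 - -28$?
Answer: $\frac{128473}{2} \approx 64237.0$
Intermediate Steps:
$S = 83$ ($S = -4 + \left(59 - -28\right) = -4 + \left(59 + 28\right) = -4 + 87 = 83$)
$m = \frac{1539}{2}$ ($m = \frac{9 \left(34 - -137\right)}{2} = \frac{9 \left(34 + 137\right)}{2} = \frac{9}{2} \cdot 171 = \frac{1539}{2} \approx 769.5$)
$m S + 368 = \frac{1539}{2} \cdot 83 + 368 = \frac{127737}{2} + 368 = \frac{128473}{2}$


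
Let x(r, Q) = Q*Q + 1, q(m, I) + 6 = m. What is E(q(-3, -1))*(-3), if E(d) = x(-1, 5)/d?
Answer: 26/3 ≈ 8.6667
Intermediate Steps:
q(m, I) = -6 + m
x(r, Q) = 1 + Q² (x(r, Q) = Q² + 1 = 1 + Q²)
E(d) = 26/d (E(d) = (1 + 5²)/d = (1 + 25)/d = 26/d)
E(q(-3, -1))*(-3) = (26/(-6 - 3))*(-3) = (26/(-9))*(-3) = (26*(-⅑))*(-3) = -26/9*(-3) = 26/3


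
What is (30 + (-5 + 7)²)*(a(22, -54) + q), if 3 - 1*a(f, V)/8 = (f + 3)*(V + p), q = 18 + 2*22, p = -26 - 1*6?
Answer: 587724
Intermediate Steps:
p = -32 (p = -26 - 6 = -32)
q = 62 (q = 18 + 44 = 62)
a(f, V) = 24 - 8*(-32 + V)*(3 + f) (a(f, V) = 24 - 8*(f + 3)*(V - 32) = 24 - 8*(3 + f)*(-32 + V) = 24 - 8*(-32 + V)*(3 + f))
(30 + (-5 + 7)²)*(a(22, -54) + q) = (30 + (-5 + 7)²)*((792 - 24*(-54) + 256*22 - 8*(-54)*22) + 62) = (30 + 2²)*((792 + 1296 + 5632 + 9504) + 62) = (30 + 4)*(17224 + 62) = 34*17286 = 587724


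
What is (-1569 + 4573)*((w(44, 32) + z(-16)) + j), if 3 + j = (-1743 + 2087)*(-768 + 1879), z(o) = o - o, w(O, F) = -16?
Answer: 1148023660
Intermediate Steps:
z(o) = 0
j = 382181 (j = -3 + (-1743 + 2087)*(-768 + 1879) = -3 + 344*1111 = -3 + 382184 = 382181)
(-1569 + 4573)*((w(44, 32) + z(-16)) + j) = (-1569 + 4573)*((-16 + 0) + 382181) = 3004*(-16 + 382181) = 3004*382165 = 1148023660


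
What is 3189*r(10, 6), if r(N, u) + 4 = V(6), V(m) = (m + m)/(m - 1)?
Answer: -25512/5 ≈ -5102.4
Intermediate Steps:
V(m) = 2*m/(-1 + m) (V(m) = (2*m)/(-1 + m) = 2*m/(-1 + m))
r(N, u) = -8/5 (r(N, u) = -4 + 2*6/(-1 + 6) = -4 + 2*6/5 = -4 + 2*6*(⅕) = -4 + 12/5 = -8/5)
3189*r(10, 6) = 3189*(-8/5) = -25512/5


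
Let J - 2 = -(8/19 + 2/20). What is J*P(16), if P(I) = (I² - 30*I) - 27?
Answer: -70531/190 ≈ -371.22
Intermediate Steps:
P(I) = -27 + I² - 30*I
J = 281/190 (J = 2 - (8/19 + 2/20) = 2 - (8*(1/19) + 2*(1/20)) = 2 - (8/19 + ⅒) = 2 - 1*99/190 = 2 - 99/190 = 281/190 ≈ 1.4789)
J*P(16) = 281*(-27 + 16² - 30*16)/190 = 281*(-27 + 256 - 480)/190 = (281/190)*(-251) = -70531/190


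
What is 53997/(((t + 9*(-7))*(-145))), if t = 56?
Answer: 53997/1015 ≈ 53.199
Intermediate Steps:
53997/(((t + 9*(-7))*(-145))) = 53997/(((56 + 9*(-7))*(-145))) = 53997/(((56 - 63)*(-145))) = 53997/((-7*(-145))) = 53997/1015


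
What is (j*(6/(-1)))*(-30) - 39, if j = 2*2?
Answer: 681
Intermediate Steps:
j = 4
(j*(6/(-1)))*(-30) - 39 = (4*(6/(-1)))*(-30) - 39 = (4*(6*(-1)))*(-30) - 39 = (4*(-6))*(-30) - 39 = -24*(-30) - 39 = 720 - 39 = 681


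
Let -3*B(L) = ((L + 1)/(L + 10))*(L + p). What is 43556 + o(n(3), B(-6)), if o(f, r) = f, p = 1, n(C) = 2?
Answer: 43558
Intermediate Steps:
B(L) = -(1 + L)**2/(3*(10 + L)) (B(L) = -(L + 1)/(L + 10)*(L + 1)/3 = -(1 + L)/(10 + L)*(1 + L)/3 = -(1 + L)**2/(3*(10 + L)))
43556 + o(n(3), B(-6)) = 43556 + 2 = 43558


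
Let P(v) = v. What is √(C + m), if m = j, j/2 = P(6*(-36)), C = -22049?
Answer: I*√22481 ≈ 149.94*I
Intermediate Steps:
j = -432 (j = 2*(6*(-36)) = 2*(-216) = -432)
m = -432
√(C + m) = √(-22049 - 432) = √(-22481) = I*√22481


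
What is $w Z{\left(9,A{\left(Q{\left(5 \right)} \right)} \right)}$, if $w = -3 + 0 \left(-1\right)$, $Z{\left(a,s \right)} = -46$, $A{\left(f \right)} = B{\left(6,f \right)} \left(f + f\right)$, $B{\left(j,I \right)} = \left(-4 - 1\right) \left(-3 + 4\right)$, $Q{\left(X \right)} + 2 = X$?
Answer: $138$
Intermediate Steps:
$Q{\left(X \right)} = -2 + X$
$B{\left(j,I \right)} = -5$ ($B{\left(j,I \right)} = \left(-5\right) 1 = -5$)
$A{\left(f \right)} = - 10 f$ ($A{\left(f \right)} = - 5 \left(f + f\right) = - 5 \cdot 2 f = - 10 f$)
$w = -3$ ($w = -3 + 0 = -3$)
$w Z{\left(9,A{\left(Q{\left(5 \right)} \right)} \right)} = \left(-3\right) \left(-46\right) = 138$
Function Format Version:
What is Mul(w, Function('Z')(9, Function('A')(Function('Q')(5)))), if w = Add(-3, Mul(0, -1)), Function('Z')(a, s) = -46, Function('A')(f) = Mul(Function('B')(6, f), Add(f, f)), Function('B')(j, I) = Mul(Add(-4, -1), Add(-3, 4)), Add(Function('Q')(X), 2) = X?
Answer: 138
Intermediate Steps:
Function('Q')(X) = Add(-2, X)
Function('B')(j, I) = -5 (Function('B')(j, I) = Mul(-5, 1) = -5)
Function('A')(f) = Mul(-10, f) (Function('A')(f) = Mul(-5, Add(f, f)) = Mul(-5, Mul(2, f)) = Mul(-10, f))
w = -3 (w = Add(-3, 0) = -3)
Mul(w, Function('Z')(9, Function('A')(Function('Q')(5)))) = Mul(-3, -46) = 138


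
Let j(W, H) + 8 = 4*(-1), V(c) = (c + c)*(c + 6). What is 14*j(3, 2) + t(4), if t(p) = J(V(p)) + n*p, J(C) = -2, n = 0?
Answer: -170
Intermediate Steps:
V(c) = 2*c*(6 + c) (V(c) = (2*c)*(6 + c) = 2*c*(6 + c))
t(p) = -2 (t(p) = -2 + 0*p = -2 + 0 = -2)
j(W, H) = -12 (j(W, H) = -8 + 4*(-1) = -8 - 4 = -12)
14*j(3, 2) + t(4) = 14*(-12) - 2 = -168 - 2 = -170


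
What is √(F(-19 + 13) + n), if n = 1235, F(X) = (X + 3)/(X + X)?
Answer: 9*√61/2 ≈ 35.146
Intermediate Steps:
F(X) = (3 + X)/(2*X) (F(X) = (3 + X)/((2*X)) = (3 + X)*(1/(2*X)) = (3 + X)/(2*X))
√(F(-19 + 13) + n) = √((3 + (-19 + 13))/(2*(-19 + 13)) + 1235) = √((½)*(3 - 6)/(-6) + 1235) = √((½)*(-⅙)*(-3) + 1235) = √(¼ + 1235) = √(4941/4) = 9*√61/2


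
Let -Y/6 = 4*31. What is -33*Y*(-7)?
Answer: -171864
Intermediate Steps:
Y = -744 (Y = -24*31 = -6*124 = -744)
-33*Y*(-7) = -33*(-744)*(-7) = 24552*(-7) = -171864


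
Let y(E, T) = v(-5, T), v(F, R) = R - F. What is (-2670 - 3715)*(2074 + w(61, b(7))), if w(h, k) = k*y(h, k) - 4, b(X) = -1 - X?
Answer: -13370190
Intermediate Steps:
y(E, T) = 5 + T (y(E, T) = T - 1*(-5) = T + 5 = 5 + T)
w(h, k) = -4 + k*(5 + k) (w(h, k) = k*(5 + k) - 4 = -4 + k*(5 + k))
(-2670 - 3715)*(2074 + w(61, b(7))) = (-2670 - 3715)*(2074 + (-4 + (-1 - 1*7)*(5 + (-1 - 1*7)))) = -6385*(2074 + (-4 + (-1 - 7)*(5 + (-1 - 7)))) = -6385*(2074 + (-4 - 8*(5 - 8))) = -6385*(2074 + (-4 - 8*(-3))) = -6385*(2074 + (-4 + 24)) = -6385*(2074 + 20) = -6385*2094 = -13370190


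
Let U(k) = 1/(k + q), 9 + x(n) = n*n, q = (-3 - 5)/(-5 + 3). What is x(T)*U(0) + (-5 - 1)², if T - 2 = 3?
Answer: 40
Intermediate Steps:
T = 5 (T = 2 + 3 = 5)
q = 4 (q = -8/(-2) = -8*(-½) = 4)
x(n) = -9 + n² (x(n) = -9 + n*n = -9 + n²)
U(k) = 1/(4 + k) (U(k) = 1/(k + 4) = 1/(4 + k))
x(T)*U(0) + (-5 - 1)² = (-9 + 5²)/(4 + 0) + (-5 - 1)² = (-9 + 25)/4 + (-6)² = 16*(¼) + 36 = 4 + 36 = 40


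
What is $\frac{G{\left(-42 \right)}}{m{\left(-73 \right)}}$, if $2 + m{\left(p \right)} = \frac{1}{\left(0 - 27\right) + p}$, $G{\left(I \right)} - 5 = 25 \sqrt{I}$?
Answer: $- \frac{500}{201} - \frac{2500 i \sqrt{42}}{201} \approx -2.4876 - 80.606 i$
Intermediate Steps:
$G{\left(I \right)} = 5 + 25 \sqrt{I}$
$m{\left(p \right)} = -2 + \frac{1}{-27 + p}$ ($m{\left(p \right)} = -2 + \frac{1}{\left(0 - 27\right) + p} = -2 + \frac{1}{-27 + p}$)
$\frac{G{\left(-42 \right)}}{m{\left(-73 \right)}} = \frac{5 + 25 \sqrt{-42}}{\frac{1}{-27 - 73} \left(55 - -146\right)} = \frac{5 + 25 i \sqrt{42}}{\frac{1}{-100} \left(55 + 146\right)} = \frac{5 + 25 i \sqrt{42}}{\left(- \frac{1}{100}\right) 201} = \frac{5 + 25 i \sqrt{42}}{- \frac{201}{100}} = \left(5 + 25 i \sqrt{42}\right) \left(- \frac{100}{201}\right) = - \frac{500}{201} - \frac{2500 i \sqrt{42}}{201}$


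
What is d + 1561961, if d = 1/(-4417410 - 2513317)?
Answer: 10825525275646/6930727 ≈ 1.5620e+6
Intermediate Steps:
d = -1/6930727 (d = 1/(-6930727) = -1/6930727 ≈ -1.4428e-7)
d + 1561961 = -1/6930727 + 1561961 = 10825525275646/6930727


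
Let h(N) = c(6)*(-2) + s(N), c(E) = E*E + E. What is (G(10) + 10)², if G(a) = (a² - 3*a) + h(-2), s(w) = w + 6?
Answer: 0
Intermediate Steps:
s(w) = 6 + w
c(E) = E + E² (c(E) = E² + E = E + E²)
h(N) = -78 + N (h(N) = (6*(1 + 6))*(-2) + (6 + N) = (6*7)*(-2) + (6 + N) = 42*(-2) + (6 + N) = -84 + (6 + N) = -78 + N)
G(a) = -80 + a² - 3*a (G(a) = (a² - 3*a) + (-78 - 2) = (a² - 3*a) - 80 = -80 + a² - 3*a)
(G(10) + 10)² = ((-80 + 10² - 3*10) + 10)² = ((-80 + 100 - 30) + 10)² = (-10 + 10)² = 0² = 0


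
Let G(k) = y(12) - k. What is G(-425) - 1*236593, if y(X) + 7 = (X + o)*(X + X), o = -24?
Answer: -236463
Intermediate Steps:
y(X) = -7 + 2*X*(-24 + X) (y(X) = -7 + (X - 24)*(X + X) = -7 + (-24 + X)*(2*X) = -7 + 2*X*(-24 + X))
G(k) = -295 - k (G(k) = (-7 - 48*12 + 2*12**2) - k = (-7 - 576 + 2*144) - k = (-7 - 576 + 288) - k = -295 - k)
G(-425) - 1*236593 = (-295 - 1*(-425)) - 1*236593 = (-295 + 425) - 236593 = 130 - 236593 = -236463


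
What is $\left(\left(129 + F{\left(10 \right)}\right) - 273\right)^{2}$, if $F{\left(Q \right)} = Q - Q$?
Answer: $20736$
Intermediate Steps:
$F{\left(Q \right)} = 0$
$\left(\left(129 + F{\left(10 \right)}\right) - 273\right)^{2} = \left(\left(129 + 0\right) - 273\right)^{2} = \left(129 - 273\right)^{2} = \left(-144\right)^{2} = 20736$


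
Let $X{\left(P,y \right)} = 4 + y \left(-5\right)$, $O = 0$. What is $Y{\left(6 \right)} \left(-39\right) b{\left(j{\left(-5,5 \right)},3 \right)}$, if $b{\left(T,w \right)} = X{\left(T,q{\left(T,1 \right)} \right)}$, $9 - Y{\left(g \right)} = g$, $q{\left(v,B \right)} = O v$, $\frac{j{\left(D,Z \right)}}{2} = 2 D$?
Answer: $-468$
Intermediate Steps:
$j{\left(D,Z \right)} = 4 D$ ($j{\left(D,Z \right)} = 2 \cdot 2 D = 4 D$)
$q{\left(v,B \right)} = 0$ ($q{\left(v,B \right)} = 0 v = 0$)
$Y{\left(g \right)} = 9 - g$
$X{\left(P,y \right)} = 4 - 5 y$
$b{\left(T,w \right)} = 4$ ($b{\left(T,w \right)} = 4 - 0 = 4 + 0 = 4$)
$Y{\left(6 \right)} \left(-39\right) b{\left(j{\left(-5,5 \right)},3 \right)} = \left(9 - 6\right) \left(-39\right) 4 = 3 \left(-39\right) 4 = \left(-117\right) 4 = -468$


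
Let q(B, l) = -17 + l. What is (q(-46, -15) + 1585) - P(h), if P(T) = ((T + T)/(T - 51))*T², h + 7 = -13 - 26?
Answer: -44031/97 ≈ -453.93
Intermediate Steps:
h = -46 (h = -7 + (-13 - 26) = -7 - 39 = -46)
P(T) = 2*T³/(-51 + T) (P(T) = ((2*T)/(-51 + T))*T² = (2*T/(-51 + T))*T² = 2*T³/(-51 + T))
(q(-46, -15) + 1585) - P(h) = ((-17 - 15) + 1585) - 2*(-46)³/(-51 - 46) = (-32 + 1585) - 2*(-97336)/(-97) = 1553 - 2*(-97336)*(-1)/97 = 1553 - 1*194672/97 = 1553 - 194672/97 = -44031/97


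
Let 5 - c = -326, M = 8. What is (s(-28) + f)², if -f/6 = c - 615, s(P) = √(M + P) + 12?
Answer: 2944636 + 6864*I*√5 ≈ 2.9446e+6 + 15348.0*I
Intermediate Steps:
c = 331 (c = 5 - 1*(-326) = 5 + 326 = 331)
s(P) = 12 + √(8 + P) (s(P) = √(8 + P) + 12 = 12 + √(8 + P))
f = 1704 (f = -6*(331 - 615) = -6*(-284) = 1704)
(s(-28) + f)² = ((12 + √(8 - 28)) + 1704)² = ((12 + √(-20)) + 1704)² = ((12 + 2*I*√5) + 1704)² = (1716 + 2*I*√5)²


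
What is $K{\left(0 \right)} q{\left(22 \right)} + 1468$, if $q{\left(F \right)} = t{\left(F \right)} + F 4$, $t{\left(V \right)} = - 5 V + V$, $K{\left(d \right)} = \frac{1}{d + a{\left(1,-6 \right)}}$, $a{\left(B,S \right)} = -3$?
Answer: $1468$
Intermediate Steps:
$K{\left(d \right)} = \frac{1}{-3 + d}$ ($K{\left(d \right)} = \frac{1}{d - 3} = \frac{1}{-3 + d}$)
$t{\left(V \right)} = - 4 V$
$q{\left(F \right)} = 0$ ($q{\left(F \right)} = - 4 F + F 4 = - 4 F + 4 F = 0$)
$K{\left(0 \right)} q{\left(22 \right)} + 1468 = \frac{1}{-3 + 0} \cdot 0 + 1468 = \frac{1}{-3} \cdot 0 + 1468 = \left(- \frac{1}{3}\right) 0 + 1468 = 0 + 1468 = 1468$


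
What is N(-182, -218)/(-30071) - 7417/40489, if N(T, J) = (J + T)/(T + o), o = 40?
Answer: -15843696897/86445675049 ≈ -0.18328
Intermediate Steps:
N(T, J) = (J + T)/(40 + T) (N(T, J) = (J + T)/(T + 40) = (J + T)/(40 + T))
N(-182, -218)/(-30071) - 7417/40489 = ((-218 - 182)/(40 - 182))/(-30071) - 7417/40489 = (-400/(-142))*(-1/30071) - 7417*1/40489 = -1/142*(-400)*(-1/30071) - 7417/40489 = (200/71)*(-1/30071) - 7417/40489 = -200/2135041 - 7417/40489 = -15843696897/86445675049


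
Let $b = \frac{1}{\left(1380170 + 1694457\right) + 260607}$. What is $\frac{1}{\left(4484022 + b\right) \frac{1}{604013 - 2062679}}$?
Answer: $- \frac{4864992437844}{14955262631149} \approx -0.3253$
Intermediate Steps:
$b = \frac{1}{3335234}$ ($b = \frac{1}{3074627 + 260607} = \frac{1}{3335234} \approx 2.9983 \cdot 10^{-7}$)
$\frac{1}{\left(4484022 + b\right) \frac{1}{604013 - 2062679}} = \frac{1}{\left(4484022 + \frac{1}{3335234}\right) \frac{1}{604013 - 2062679}} = \frac{1}{\frac{14955262631149}{3335234} \frac{1}{-1458666}} = \frac{1}{\frac{14955262631149}{3335234} \left(- \frac{1}{1458666}\right)} = \frac{1}{- \frac{14955262631149}{4864992437844}} = - \frac{4864992437844}{14955262631149}$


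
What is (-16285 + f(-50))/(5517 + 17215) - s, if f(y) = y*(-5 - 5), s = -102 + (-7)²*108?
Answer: -117994865/22732 ≈ -5190.7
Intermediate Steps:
s = 5190 (s = -102 + 49*108 = -102 + 5292 = 5190)
f(y) = -10*y (f(y) = y*(-10) = -10*y)
(-16285 + f(-50))/(5517 + 17215) - s = (-16285 - 10*(-50))/(5517 + 17215) - 1*5190 = (-16285 + 500)/22732 - 5190 = -15785*1/22732 - 5190 = -15785/22732 - 5190 = -117994865/22732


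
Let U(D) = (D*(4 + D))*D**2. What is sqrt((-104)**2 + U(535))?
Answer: sqrt(82537282941) ≈ 2.8729e+5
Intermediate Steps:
U(D) = D**3*(4 + D)
sqrt((-104)**2 + U(535)) = sqrt((-104)**2 + 535**3*(4 + 535)) = sqrt(10816 + 153130375*539) = sqrt(10816 + 82537272125) = sqrt(82537282941)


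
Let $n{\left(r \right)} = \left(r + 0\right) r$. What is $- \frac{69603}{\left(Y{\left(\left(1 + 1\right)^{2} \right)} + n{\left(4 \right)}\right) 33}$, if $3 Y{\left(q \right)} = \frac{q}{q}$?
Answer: $- \frac{69603}{539} \approx -129.13$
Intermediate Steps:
$Y{\left(q \right)} = \frac{1}{3}$ ($Y{\left(q \right)} = \frac{q \frac{1}{q}}{3} = \frac{1}{3} \cdot 1 = \frac{1}{3}$)
$n{\left(r \right)} = r^{2}$ ($n{\left(r \right)} = r r = r^{2}$)
$- \frac{69603}{\left(Y{\left(\left(1 + 1\right)^{2} \right)} + n{\left(4 \right)}\right) 33} = - \frac{69603}{\left(\frac{1}{3} + 4^{2}\right) 33} = - \frac{69603}{\left(\frac{1}{3} + 16\right) 33} = - \frac{69603}{\frac{49}{3} \cdot 33} = - \frac{69603}{539}$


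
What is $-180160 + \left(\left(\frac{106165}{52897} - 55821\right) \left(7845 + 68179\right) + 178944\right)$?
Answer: $- \frac{17267144674560}{4069} \approx -4.2436 \cdot 10^{9}$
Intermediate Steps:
$-180160 + \left(\left(\frac{106165}{52897} - 55821\right) \left(7845 + 68179\right) + 178944\right) = -180160 + \left(\left(106165 \cdot \frac{1}{52897} - 55821\right) 76024 + 178944\right) = -180160 + \left(\left(\frac{106165}{52897} - 55821\right) 76024 + 178944\right) = -180160 + \left(\left(- \frac{2952657272}{52897}\right) 76024 + 178944\right) = -180160 + \left(- \frac{17267139726656}{4069} + 178944\right) = -180160 - \frac{17266411603520}{4069} = - \frac{17267144674560}{4069}$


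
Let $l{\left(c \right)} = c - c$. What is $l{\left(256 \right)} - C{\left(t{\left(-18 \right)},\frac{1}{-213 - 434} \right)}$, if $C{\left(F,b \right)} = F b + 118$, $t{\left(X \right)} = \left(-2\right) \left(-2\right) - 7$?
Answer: $- \frac{76349}{647} \approx -118.0$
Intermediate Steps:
$t{\left(X \right)} = -3$ ($t{\left(X \right)} = 4 - 7 = -3$)
$C{\left(F,b \right)} = 118 + F b$
$l{\left(c \right)} = 0$
$l{\left(256 \right)} - C{\left(t{\left(-18 \right)},\frac{1}{-213 - 434} \right)} = 0 - \left(118 - \frac{3}{-213 - 434}\right) = 0 - \left(118 - \frac{3}{-647}\right) = 0 - \left(118 - - \frac{3}{647}\right) = 0 - \left(118 + \frac{3}{647}\right) = 0 - \frac{76349}{647} = - \frac{76349}{647}$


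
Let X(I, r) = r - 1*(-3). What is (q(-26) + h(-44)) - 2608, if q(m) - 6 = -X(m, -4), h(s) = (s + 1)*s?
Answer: -709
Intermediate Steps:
h(s) = s*(1 + s) (h(s) = (1 + s)*s = s*(1 + s))
X(I, r) = 3 + r (X(I, r) = r + 3 = 3 + r)
q(m) = 7 (q(m) = 6 - (3 - 4) = 6 - 1*(-1) = 6 + 1 = 7)
(q(-26) + h(-44)) - 2608 = (7 - 44*(1 - 44)) - 2608 = (7 - 44*(-43)) - 2608 = (7 + 1892) - 2608 = 1899 - 2608 = -709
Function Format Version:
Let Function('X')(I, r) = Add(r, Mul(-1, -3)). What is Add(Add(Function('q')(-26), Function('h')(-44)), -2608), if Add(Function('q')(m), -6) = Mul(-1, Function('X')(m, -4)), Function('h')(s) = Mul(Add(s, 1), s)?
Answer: -709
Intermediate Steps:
Function('h')(s) = Mul(s, Add(1, s)) (Function('h')(s) = Mul(Add(1, s), s) = Mul(s, Add(1, s)))
Function('X')(I, r) = Add(3, r) (Function('X')(I, r) = Add(r, 3) = Add(3, r))
Function('q')(m) = 7 (Function('q')(m) = Add(6, Mul(-1, Add(3, -4))) = Add(6, Mul(-1, -1)) = Add(6, 1) = 7)
Add(Add(Function('q')(-26), Function('h')(-44)), -2608) = Add(Add(7, Mul(-44, Add(1, -44))), -2608) = Add(Add(7, Mul(-44, -43)), -2608) = Add(Add(7, 1892), -2608) = Add(1899, -2608) = -709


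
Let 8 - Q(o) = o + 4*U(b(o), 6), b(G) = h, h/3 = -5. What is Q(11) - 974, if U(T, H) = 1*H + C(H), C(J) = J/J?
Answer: -1005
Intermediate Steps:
C(J) = 1
h = -15 (h = 3*(-5) = -15)
b(G) = -15
U(T, H) = 1 + H (U(T, H) = 1*H + 1 = H + 1 = 1 + H)
Q(o) = -20 - o (Q(o) = 8 - (o + 4*(1 + 6)) = 8 - (o + 4*7) = 8 - (o + 28) = 8 - (28 + o) = 8 + (-28 - o) = -20 - o)
Q(11) - 974 = (-20 - 1*11) - 974 = (-20 - 11) - 974 = -31 - 974 = -1005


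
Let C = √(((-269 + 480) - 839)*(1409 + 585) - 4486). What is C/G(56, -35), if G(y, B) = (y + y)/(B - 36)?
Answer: -71*I*√1256718/112 ≈ -710.66*I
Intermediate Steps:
G(y, B) = 2*y/(-36 + B) (G(y, B) = (2*y)/(-36 + B) = 2*y/(-36 + B))
C = I*√1256718 (C = √((211 - 839)*1994 - 4486) = √(-628*1994 - 4486) = √(-1252232 - 4486) = √(-1256718) = I*√1256718 ≈ 1121.0*I)
C/G(56, -35) = (I*√1256718)/((2*56/(-36 - 35))) = (I*√1256718)/((2*56/(-71))) = (I*√1256718)/((2*56*(-1/71))) = (I*√1256718)/(-112/71) = (I*√1256718)*(-71/112) = -71*I*√1256718/112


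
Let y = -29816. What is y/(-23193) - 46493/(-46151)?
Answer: 129176335/56335797 ≈ 2.2930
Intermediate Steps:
y/(-23193) - 46493/(-46151) = -29816/(-23193) - 46493/(-46151) = -29816*(-1/23193) - 46493*(-1/46151) = 29816/23193 + 2447/2429 = 129176335/56335797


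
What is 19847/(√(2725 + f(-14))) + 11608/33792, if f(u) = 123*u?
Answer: 1451/4224 + 19847*√1003/1003 ≈ 627.02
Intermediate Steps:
19847/(√(2725 + f(-14))) + 11608/33792 = 19847/(√(2725 + 123*(-14))) + 11608/33792 = 19847/(√(2725 - 1722)) + 11608*(1/33792) = 19847/(√1003) + 1451/4224 = 19847*(√1003/1003) + 1451/4224 = 19847*√1003/1003 + 1451/4224 = 1451/4224 + 19847*√1003/1003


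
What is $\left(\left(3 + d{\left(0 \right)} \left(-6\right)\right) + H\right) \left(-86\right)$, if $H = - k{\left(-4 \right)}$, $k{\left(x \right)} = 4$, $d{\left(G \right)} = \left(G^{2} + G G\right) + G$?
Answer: $86$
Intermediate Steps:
$d{\left(G \right)} = G + 2 G^{2}$ ($d{\left(G \right)} = \left(G^{2} + G^{2}\right) + G = 2 G^{2} + G = G + 2 G^{2}$)
$H = -4$ ($H = \left(-1\right) 4 = -4$)
$\left(\left(3 + d{\left(0 \right)} \left(-6\right)\right) + H\right) \left(-86\right) = \left(\left(3 + 0 \left(1 + 2 \cdot 0\right) \left(-6\right)\right) - 4\right) \left(-86\right) = \left(\left(3 + 0 \left(1 + 0\right) \left(-6\right)\right) - 4\right) \left(-86\right) = \left(\left(3 + 0 \cdot 1 \left(-6\right)\right) - 4\right) \left(-86\right) = \left(\left(3 + 0 \left(-6\right)\right) - 4\right) \left(-86\right) = \left(\left(3 + 0\right) - 4\right) \left(-86\right) = \left(3 - 4\right) \left(-86\right) = \left(-1\right) \left(-86\right) = 86$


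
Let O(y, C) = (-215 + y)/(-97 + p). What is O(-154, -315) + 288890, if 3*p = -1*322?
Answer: 177090677/613 ≈ 2.8889e+5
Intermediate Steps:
p = -322/3 (p = (-1*322)/3 = (⅓)*(-322) = -322/3 ≈ -107.33)
O(y, C) = 645/613 - 3*y/613 (O(y, C) = (-215 + y)/(-97 - 322/3) = (-215 + y)/(-613/3) = (-215 + y)*(-3/613) = 645/613 - 3*y/613)
O(-154, -315) + 288890 = (645/613 - 3/613*(-154)) + 288890 = (645/613 + 462/613) + 288890 = 1107/613 + 288890 = 177090677/613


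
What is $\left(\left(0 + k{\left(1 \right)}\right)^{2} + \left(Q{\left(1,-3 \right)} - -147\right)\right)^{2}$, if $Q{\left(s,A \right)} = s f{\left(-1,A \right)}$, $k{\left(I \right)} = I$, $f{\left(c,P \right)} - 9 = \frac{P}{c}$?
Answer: $25600$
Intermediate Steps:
$f{\left(c,P \right)} = 9 + \frac{P}{c}$
$Q{\left(s,A \right)} = s \left(9 - A\right)$ ($Q{\left(s,A \right)} = s \left(9 + \frac{A}{-1}\right) = s \left(9 + A \left(-1\right)\right) = s \left(9 - A\right)$)
$\left(\left(0 + k{\left(1 \right)}\right)^{2} + \left(Q{\left(1,-3 \right)} - -147\right)\right)^{2} = \left(\left(0 + 1\right)^{2} + \left(1 \left(9 - -3\right) - -147\right)\right)^{2} = \left(1^{2} + \left(1 \left(9 + 3\right) + 147\right)\right)^{2} = \left(1 + \left(1 \cdot 12 + 147\right)\right)^{2} = \left(1 + \left(12 + 147\right)\right)^{2} = \left(1 + 159\right)^{2} = 160^{2} = 25600$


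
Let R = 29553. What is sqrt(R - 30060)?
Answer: 13*I*sqrt(3) ≈ 22.517*I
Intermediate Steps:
sqrt(R - 30060) = sqrt(29553 - 30060) = sqrt(-507) = 13*I*sqrt(3)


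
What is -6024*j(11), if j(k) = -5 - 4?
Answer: 54216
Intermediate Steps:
j(k) = -9
-6024*j(11) = -6024*(-9) = 54216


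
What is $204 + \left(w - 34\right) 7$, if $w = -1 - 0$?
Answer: $-41$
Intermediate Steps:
$w = -1$ ($w = -1 + 0 = -1$)
$204 + \left(w - 34\right) 7 = 204 + \left(-1 - 34\right) 7 = 204 - 245 = -41$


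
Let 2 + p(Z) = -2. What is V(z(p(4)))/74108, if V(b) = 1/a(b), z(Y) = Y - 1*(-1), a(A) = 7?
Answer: 1/518756 ≈ 1.9277e-6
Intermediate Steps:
p(Z) = -4 (p(Z) = -2 - 2 = -4)
z(Y) = 1 + Y (z(Y) = Y + 1 = 1 + Y)
V(b) = 1/7
V(z(p(4)))/74108 = (1/7)/74108 = (1/7)*(1/74108) = 1/518756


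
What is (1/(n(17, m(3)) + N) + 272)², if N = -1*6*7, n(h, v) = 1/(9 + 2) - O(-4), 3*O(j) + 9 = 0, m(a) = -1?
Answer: 13550124025/183184 ≈ 73970.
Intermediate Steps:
O(j) = -3 (O(j) = -3 + (⅓)*0 = -3 + 0 = -3)
n(h, v) = 34/11 (n(h, v) = 1/(9 + 2) - 1*(-3) = 1/11 + 3 = 34/11)
N = -42 (N = -6*7 = -42)
(1/(n(17, m(3)) + N) + 272)² = (1/(34/11 - 42) + 272)² = (1/(-428/11) + 272)² = (-11/428 + 272)² = (116405/428)² = 13550124025/183184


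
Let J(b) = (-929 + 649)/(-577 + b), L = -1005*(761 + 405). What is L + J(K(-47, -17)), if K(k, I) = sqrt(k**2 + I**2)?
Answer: -387208797170/330431 + 280*sqrt(2498)/330431 ≈ -1.1718e+6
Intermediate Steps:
K(k, I) = sqrt(I**2 + k**2)
L = -1171830 (L = -1005*1166 = -1171830)
J(b) = -280/(-577 + b)
L + J(K(-47, -17)) = -1171830 - 280/(-577 + sqrt((-17)**2 + (-47)**2)) = -1171830 - 280/(-577 + sqrt(289 + 2209)) = -1171830 - 280/(-577 + sqrt(2498))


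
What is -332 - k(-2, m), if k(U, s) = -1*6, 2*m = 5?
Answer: -326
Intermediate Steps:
m = 5/2 (m = (½)*5 = 5/2 ≈ 2.5000)
k(U, s) = -6
-332 - k(-2, m) = -332 - 1*(-6) = -332 + 6 = -326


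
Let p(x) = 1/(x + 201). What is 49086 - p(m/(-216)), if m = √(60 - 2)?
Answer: 46262298568986/942474499 - 108*√58/942474499 ≈ 49086.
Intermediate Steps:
m = √58 ≈ 7.6158
p(x) = 1/(201 + x)
49086 - p(m/(-216)) = 49086 - 1/(201 + √58/(-216)) = 49086 - 1/(201 + √58*(-1/216)) = 49086 - 1/(201 - √58/216)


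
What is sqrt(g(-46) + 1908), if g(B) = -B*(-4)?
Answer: 2*sqrt(431) ≈ 41.521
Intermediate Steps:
g(B) = 4*B (g(B) = -(-4)*B = 4*B)
sqrt(g(-46) + 1908) = sqrt(4*(-46) + 1908) = sqrt(-184 + 1908) = sqrt(1724) = 2*sqrt(431)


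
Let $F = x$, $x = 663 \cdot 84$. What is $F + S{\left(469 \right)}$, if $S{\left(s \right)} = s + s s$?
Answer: $276122$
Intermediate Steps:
$S{\left(s \right)} = s + s^{2}$
$x = 55692$
$F = 55692$
$F + S{\left(469 \right)} = 55692 + 469 \left(1 + 469\right) = 55692 + 469 \cdot 470 = 55692 + 220430 = 276122$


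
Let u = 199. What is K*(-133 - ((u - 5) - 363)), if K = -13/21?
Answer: -156/7 ≈ -22.286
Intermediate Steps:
K = -13/21 (K = -13*1/21 = -13/21 ≈ -0.61905)
K*(-133 - ((u - 5) - 363)) = -13*(-133 - ((199 - 5) - 363))/21 = -13*(-133 - (194 - 363))/21 = -13*(-133 - 1*(-169))/21 = -13*(-133 + 169)/21 = -13/21*36 = -156/7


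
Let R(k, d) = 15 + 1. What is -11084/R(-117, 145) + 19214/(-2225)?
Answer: -6242331/8900 ≈ -701.39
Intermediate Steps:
R(k, d) = 16
-11084/R(-117, 145) + 19214/(-2225) = -11084/16 + 19214/(-2225) = -11084*1/16 + 19214*(-1/2225) = -2771/4 - 19214/2225 = -6242331/8900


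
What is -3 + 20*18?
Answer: 357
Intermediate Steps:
-3 + 20*18 = -3 + 360 = 357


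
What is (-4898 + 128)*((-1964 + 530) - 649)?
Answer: 9935910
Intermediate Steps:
(-4898 + 128)*((-1964 + 530) - 649) = -4770*(-1434 - 649) = -4770*(-2083) = 9935910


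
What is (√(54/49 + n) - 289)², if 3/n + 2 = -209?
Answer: (426853 - √2373117)²/2181529 ≈ 82919.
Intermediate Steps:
n = -3/211 (n = 3/(-2 - 209) = 3/(-211) = 3*(-1/211) = -3/211 ≈ -0.014218)
(√(54/49 + n) - 289)² = (√(54/49 - 3/211) - 289)² = (√(11247/10339) - 289)² = (√2373117/1477 - 289)² = (-289 + √2373117/1477)²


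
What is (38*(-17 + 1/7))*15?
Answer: -67260/7 ≈ -9608.6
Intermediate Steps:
(38*(-17 + 1/7))*15 = (38*(-17 + ⅐))*15 = (38*(-118/7))*15 = -4484/7*15 = -67260/7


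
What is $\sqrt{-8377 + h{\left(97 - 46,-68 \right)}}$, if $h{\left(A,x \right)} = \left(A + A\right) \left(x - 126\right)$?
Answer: $i \sqrt{28165} \approx 167.82 i$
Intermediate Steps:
$h{\left(A,x \right)} = 2 A \left(-126 + x\right)$
$\sqrt{-8377 + h{\left(97 - 46,-68 \right)}} = \sqrt{-8377 + 2 \left(97 - 46\right) \left(-126 - 68\right)} = \sqrt{-8377 + 2 \left(97 - 46\right) \left(-194\right)} = \sqrt{-8377 + 2 \cdot 51 \left(-194\right)} = \sqrt{-8377 - 19788} = \sqrt{-28165} = i \sqrt{28165}$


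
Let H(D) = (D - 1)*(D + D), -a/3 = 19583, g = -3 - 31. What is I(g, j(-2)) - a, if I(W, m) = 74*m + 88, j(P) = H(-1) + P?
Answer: 58985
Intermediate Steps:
g = -34
a = -58749 (a = -3*19583 = -58749)
H(D) = 2*D*(-1 + D) (H(D) = (-1 + D)*(2*D) = 2*D*(-1 + D))
j(P) = 4 + P (j(P) = 2*(-1)*(-1 - 1) + P = 2*(-1)*(-2) + P = 4 + P)
I(W, m) = 88 + 74*m
I(g, j(-2)) - a = (88 + 74*(4 - 2)) - 1*(-58749) = (88 + 74*2) + 58749 = (88 + 148) + 58749 = 236 + 58749 = 58985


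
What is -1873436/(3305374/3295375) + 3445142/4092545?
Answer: -12633013960757794696/6763695918415 ≈ -1.8678e+6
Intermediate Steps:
-1873436/(3305374/3295375) + 3445142/4092545 = -1873436/(3305374*(1/3295375)) + 3445142*(1/4092545) = -1873436/3305374/3295375 + 3445142/4092545 = -1873436*3295375/3305374 + 3445142/4092545 = -3086837079250/1652687 + 3445142/4092545 = -12633013960757794696/6763695918415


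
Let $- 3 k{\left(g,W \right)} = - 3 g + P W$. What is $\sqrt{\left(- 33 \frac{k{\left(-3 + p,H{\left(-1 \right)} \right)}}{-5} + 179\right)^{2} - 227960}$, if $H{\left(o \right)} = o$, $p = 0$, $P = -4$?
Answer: $\frac{2 i \sqrt{1283374}}{5} \approx 453.14 i$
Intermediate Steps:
$k{\left(g,W \right)} = g + \frac{4 W}{3}$ ($k{\left(g,W \right)} = - \frac{- 3 g - 4 W}{3} = - \frac{- 4 W - 3 g}{3} = g + \frac{4 W}{3}$)
$\sqrt{\left(- 33 \frac{k{\left(-3 + p,H{\left(-1 \right)} \right)}}{-5} + 179\right)^{2} - 227960} = \sqrt{\left(- 33 \frac{\left(-3 + 0\right) + \frac{4}{3} \left(-1\right)}{-5} + 179\right)^{2} - 227960} = \sqrt{\left(- 33 \left(-3 - \frac{4}{3}\right) \left(- \frac{1}{5}\right) + 179\right)^{2} - 227960} = \sqrt{\left(- 33 \left(\left(- \frac{13}{3}\right) \left(- \frac{1}{5}\right)\right) + 179\right)^{2} - 227960} = \sqrt{\left(\left(-33\right) \frac{13}{15} + 179\right)^{2} - 227960} = \sqrt{\left(- \frac{143}{5} + 179\right)^{2} - 227960} = \sqrt{\left(\frac{752}{5}\right)^{2} - 227960} = \sqrt{\frac{565504}{25} - 227960} = \sqrt{- \frac{5133496}{25}} = \frac{2 i \sqrt{1283374}}{5}$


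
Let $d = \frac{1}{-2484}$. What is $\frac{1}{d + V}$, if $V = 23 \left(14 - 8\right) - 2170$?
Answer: $- \frac{2484}{5047489} \approx -0.00049213$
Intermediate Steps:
$V = -2032$ ($V = 23 \cdot 6 - 2170 = 138 - 2170 = -2032$)
$d = - \frac{1}{2484} \approx -0.00040258$
$\frac{1}{d + V} = \frac{1}{- \frac{1}{2484} - 2032} = \frac{1}{- \frac{5047489}{2484}} = - \frac{2484}{5047489}$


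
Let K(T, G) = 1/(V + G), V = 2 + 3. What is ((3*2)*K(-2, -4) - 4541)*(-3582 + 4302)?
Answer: -3265200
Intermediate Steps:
V = 5
K(T, G) = 1/(5 + G)
((3*2)*K(-2, -4) - 4541)*(-3582 + 4302) = ((3*2)/(5 - 4) - 4541)*(-3582 + 4302) = (6/1 - 4541)*720 = (6*1 - 4541)*720 = (6 - 4541)*720 = -4535*720 = -3265200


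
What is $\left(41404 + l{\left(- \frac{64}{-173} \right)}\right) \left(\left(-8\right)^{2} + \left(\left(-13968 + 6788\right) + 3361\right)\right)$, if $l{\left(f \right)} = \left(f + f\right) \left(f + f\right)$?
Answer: $- \frac{4653183608500}{29929} \approx -1.5547 \cdot 10^{8}$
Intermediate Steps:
$l{\left(f \right)} = 4 f^{2}$ ($l{\left(f \right)} = 2 f 2 f = 4 f^{2}$)
$\left(41404 + l{\left(- \frac{64}{-173} \right)}\right) \left(\left(-8\right)^{2} + \left(\left(-13968 + 6788\right) + 3361\right)\right) = \left(41404 + 4 \left(- \frac{64}{-173}\right)^{2}\right) \left(\left(-8\right)^{2} + \left(\left(-13968 + 6788\right) + 3361\right)\right) = \left(41404 + 4 \left(\left(-64\right) \left(- \frac{1}{173}\right)\right)^{2}\right) \left(64 + \left(-7180 + 3361\right)\right) = \left(41404 + 4 \left(\frac{64}{173}\right)^{2}\right) \left(64 - 3819\right) = \left(41404 + 4 \cdot \frac{4096}{29929}\right) \left(-3755\right) = \left(41404 + \frac{16384}{29929}\right) \left(-3755\right) = \frac{1239196700}{29929} \left(-3755\right) = - \frac{4653183608500}{29929}$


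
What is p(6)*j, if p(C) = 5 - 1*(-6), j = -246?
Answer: -2706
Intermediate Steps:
p(C) = 11 (p(C) = 5 + 6 = 11)
p(6)*j = 11*(-246) = -2706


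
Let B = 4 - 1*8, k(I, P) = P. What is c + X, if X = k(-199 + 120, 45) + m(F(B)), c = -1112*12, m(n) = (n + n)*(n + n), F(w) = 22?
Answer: -11363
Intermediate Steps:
B = -4 (B = 4 - 8 = -4)
m(n) = 4*n² (m(n) = (2*n)*(2*n) = 4*n²)
c = -13344
X = 1981 (X = 45 + 4*22² = 45 + 4*484 = 45 + 1936 = 1981)
c + X = -13344 + 1981 = -11363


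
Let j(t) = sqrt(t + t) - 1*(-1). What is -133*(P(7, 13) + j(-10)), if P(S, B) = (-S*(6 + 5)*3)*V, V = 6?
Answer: 184205 - 266*I*sqrt(5) ≈ 1.8421e+5 - 594.79*I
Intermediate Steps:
P(S, B) = -198*S (P(S, B) = (-S*(6 + 5)*3)*6 = (-S*11*3)*6 = (-11*S*3)*6 = -33*S*6 = -198*S)
j(t) = 1 + sqrt(2)*sqrt(t) (j(t) = sqrt(2*t) + 1 = sqrt(2)*sqrt(t) + 1 = 1 + sqrt(2)*sqrt(t))
-133*(P(7, 13) + j(-10)) = -133*(-198*7 + (1 + sqrt(2)*sqrt(-10))) = -133*(-1386 + (1 + sqrt(2)*(I*sqrt(10)))) = -133*(-1386 + (1 + 2*I*sqrt(5))) = -133*(-1385 + 2*I*sqrt(5)) = 184205 - 266*I*sqrt(5)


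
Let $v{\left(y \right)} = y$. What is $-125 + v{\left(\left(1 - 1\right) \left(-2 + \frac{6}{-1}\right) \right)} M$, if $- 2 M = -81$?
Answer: $-125$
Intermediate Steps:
$M = \frac{81}{2}$ ($M = \left(- \frac{1}{2}\right) \left(-81\right) = \frac{81}{2} \approx 40.5$)
$-125 + v{\left(\left(1 - 1\right) \left(-2 + \frac{6}{-1}\right) \right)} M = -125 + \left(1 - 1\right) \left(-2 + \frac{6}{-1}\right) \frac{81}{2} = -125 + 0 \left(-2 + 6 \left(-1\right)\right) \frac{81}{2} = -125 + 0 \left(-2 - 6\right) \frac{81}{2} = -125 + 0 \left(-8\right) \frac{81}{2} = -125 + 0 \cdot \frac{81}{2} = -125 + 0 = -125$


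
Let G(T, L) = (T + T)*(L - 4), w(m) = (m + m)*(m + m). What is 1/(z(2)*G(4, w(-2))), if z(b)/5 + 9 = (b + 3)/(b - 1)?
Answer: -1/1920 ≈ -0.00052083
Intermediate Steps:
w(m) = 4*m² (w(m) = (2*m)*(2*m) = 4*m²)
z(b) = -45 + 5*(3 + b)/(-1 + b) (z(b) = -45 + 5*((b + 3)/(b - 1)) = -45 + 5*((3 + b)/(-1 + b)) = -45 + 5*(3 + b)/(-1 + b))
G(T, L) = 2*T*(-4 + L) (G(T, L) = (2*T)*(-4 + L) = 2*T*(-4 + L))
1/(z(2)*G(4, w(-2))) = 1/((20*(3 - 2*2)/(-1 + 2))*(2*4*(-4 + 4*(-2)²))) = 1/((20*(3 - 4)/1)*(2*4*(-4 + 4*4))) = 1/((20*1*(-1))*(2*4*(-4 + 16))) = 1/(-40*4*12) = 1/(-20*96) = 1/(-1920) = -1/1920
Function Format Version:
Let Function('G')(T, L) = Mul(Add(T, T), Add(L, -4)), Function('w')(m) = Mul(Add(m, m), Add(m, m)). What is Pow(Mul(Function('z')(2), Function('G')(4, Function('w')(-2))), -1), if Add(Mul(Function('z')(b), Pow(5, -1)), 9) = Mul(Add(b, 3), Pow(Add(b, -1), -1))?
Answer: Rational(-1, 1920) ≈ -0.00052083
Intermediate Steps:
Function('w')(m) = Mul(4, Pow(m, 2)) (Function('w')(m) = Mul(Mul(2, m), Mul(2, m)) = Mul(4, Pow(m, 2)))
Function('z')(b) = Add(-45, Mul(5, Pow(Add(-1, b), -1), Add(3, b))) (Function('z')(b) = Add(-45, Mul(5, Mul(Add(b, 3), Pow(Add(b, -1), -1)))) = Add(-45, Mul(5, Mul(Add(3, b), Pow(Add(-1, b), -1)))) = Add(-45, Mul(5, Mul(Pow(Add(-1, b), -1), Add(3, b)))) = Add(-45, Mul(5, Pow(Add(-1, b), -1), Add(3, b))))
Function('G')(T, L) = Mul(2, T, Add(-4, L)) (Function('G')(T, L) = Mul(Mul(2, T), Add(-4, L)) = Mul(2, T, Add(-4, L)))
Pow(Mul(Function('z')(2), Function('G')(4, Function('w')(-2))), -1) = Pow(Mul(Mul(20, Pow(Add(-1, 2), -1), Add(3, Mul(-2, 2))), Mul(2, 4, Add(-4, Mul(4, Pow(-2, 2))))), -1) = Pow(Mul(Mul(20, Pow(1, -1), Add(3, -4)), Mul(2, 4, Add(-4, Mul(4, 4)))), -1) = Pow(Mul(Mul(20, 1, -1), Mul(2, 4, Add(-4, 16))), -1) = Pow(Mul(-20, Mul(2, 4, 12)), -1) = Pow(Mul(-20, 96), -1) = Pow(-1920, -1) = Rational(-1, 1920)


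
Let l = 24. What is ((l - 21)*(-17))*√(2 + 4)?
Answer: -51*√6 ≈ -124.92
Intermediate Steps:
((l - 21)*(-17))*√(2 + 4) = ((24 - 21)*(-17))*√(2 + 4) = (3*(-17))*√6 = -51*√6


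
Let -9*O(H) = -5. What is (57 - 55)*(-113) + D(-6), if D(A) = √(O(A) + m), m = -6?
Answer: -226 + 7*I/3 ≈ -226.0 + 2.3333*I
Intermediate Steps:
O(H) = 5/9 (O(H) = -⅑*(-5) = 5/9)
D(A) = 7*I/3 (D(A) = √(5/9 - 6) = √(-49/9) = 7*I/3)
(57 - 55)*(-113) + D(-6) = (57 - 55)*(-113) + 7*I/3 = 2*(-113) + 7*I/3 = -226 + 7*I/3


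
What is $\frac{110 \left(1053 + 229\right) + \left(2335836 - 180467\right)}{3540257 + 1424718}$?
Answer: $\frac{2296389}{4964975} \approx 0.46252$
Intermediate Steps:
$\frac{110 \left(1053 + 229\right) + \left(2335836 - 180467\right)}{3540257 + 1424718} = \frac{110 \cdot 1282 + 2155369}{4964975} = \left(141020 + 2155369\right) \frac{1}{4964975} = 2296389 \cdot \frac{1}{4964975} = \frac{2296389}{4964975}$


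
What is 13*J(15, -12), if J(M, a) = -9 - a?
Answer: 39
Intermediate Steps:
13*J(15, -12) = 13*(-9 - 1*(-12)) = 13*(-9 + 12) = 13*3 = 39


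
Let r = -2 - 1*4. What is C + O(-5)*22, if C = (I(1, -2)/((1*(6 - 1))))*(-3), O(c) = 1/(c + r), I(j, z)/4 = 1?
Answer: -22/5 ≈ -4.4000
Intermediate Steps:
I(j, z) = 4 (I(j, z) = 4*1 = 4)
r = -6 (r = -2 - 4 = -6)
O(c) = 1/(-6 + c) (O(c) = 1/(c - 6) = 1/(-6 + c))
C = -12/5 (C = (4/((1*(6 - 1))))*(-3) = (4/((1*5)))*(-3) = (4/5)*(-3) = (4*(⅕))*(-3) = (⅘)*(-3) = -12/5 ≈ -2.4000)
C + O(-5)*22 = -12/5 + 22/(-6 - 5) = -12/5 + 22/(-11) = -12/5 - 1/11*22 = -12/5 - 2 = -22/5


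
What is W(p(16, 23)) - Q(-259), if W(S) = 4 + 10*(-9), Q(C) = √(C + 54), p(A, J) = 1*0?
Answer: -86 - I*√205 ≈ -86.0 - 14.318*I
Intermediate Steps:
p(A, J) = 0
Q(C) = √(54 + C)
W(S) = -86 (W(S) = 4 - 90 = -86)
W(p(16, 23)) - Q(-259) = -86 - √(54 - 259) = -86 - √(-205) = -86 - I*√205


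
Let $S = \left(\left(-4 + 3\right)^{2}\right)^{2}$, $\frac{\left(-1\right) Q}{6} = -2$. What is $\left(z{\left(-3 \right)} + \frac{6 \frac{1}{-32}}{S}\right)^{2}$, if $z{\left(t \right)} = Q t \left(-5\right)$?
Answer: $\frac{8277129}{256} \approx 32333.0$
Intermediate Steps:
$Q = 12$ ($Q = \left(-6\right) \left(-2\right) = 12$)
$S = 1$ ($S = \left(\left(-1\right)^{2}\right)^{2} = 1^{2} = 1$)
$z{\left(t \right)} = - 60 t$ ($z{\left(t \right)} = 12 t \left(-5\right) = - 60 t$)
$\left(z{\left(-3 \right)} + \frac{6 \frac{1}{-32}}{S}\right)^{2} = \left(\left(-60\right) \left(-3\right) + \frac{6 \frac{1}{-32}}{1}\right)^{2} = \left(180 + 6 \left(- \frac{1}{32}\right) 1\right)^{2} = \left(180 - \frac{3}{16}\right)^{2} = \left(\frac{2877}{16}\right)^{2} = \frac{8277129}{256}$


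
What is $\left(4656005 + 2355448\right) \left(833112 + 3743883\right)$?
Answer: $32091385323735$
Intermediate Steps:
$\left(4656005 + 2355448\right) \left(833112 + 3743883\right) = 7011453 \cdot 4576995 = 32091385323735$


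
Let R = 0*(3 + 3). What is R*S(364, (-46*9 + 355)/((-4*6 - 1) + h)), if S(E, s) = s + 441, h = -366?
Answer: 0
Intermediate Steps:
S(E, s) = 441 + s
R = 0 (R = 0*6 = 0)
R*S(364, (-46*9 + 355)/((-4*6 - 1) + h)) = 0*(441 + (-46*9 + 355)/((-4*6 - 1) - 366)) = 0*(441 + (-414 + 355)/((-24 - 1) - 366)) = 0*(441 - 59/(-25 - 366)) = 0*(441 - 59/(-391)) = 0*(441 - 59*(-1/391)) = 0*(441 + 59/391) = 0*(172490/391) = 0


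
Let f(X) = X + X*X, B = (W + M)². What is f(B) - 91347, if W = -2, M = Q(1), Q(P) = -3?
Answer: -90697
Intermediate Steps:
M = -3
B = 25 (B = (-2 - 3)² = (-5)² = 25)
f(X) = X + X²
f(B) - 91347 = 25*(1 + 25) - 91347 = 25*26 - 91347 = 650 - 91347 = -90697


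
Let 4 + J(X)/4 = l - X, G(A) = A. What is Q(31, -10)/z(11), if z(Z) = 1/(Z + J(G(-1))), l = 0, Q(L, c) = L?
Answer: -31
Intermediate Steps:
J(X) = -16 - 4*X (J(X) = -16 + 4*(0 - X) = -16 + 4*(-X) = -16 - 4*X)
z(Z) = 1/(-12 + Z) (z(Z) = 1/(Z + (-16 - 4*(-1))) = 1/(Z + (-16 + 4)) = 1/(Z - 12) = 1/(-12 + Z))
Q(31, -10)/z(11) = 31/(1/(-12 + 11)) = 31/(1/(-1)) = 31/(-1) = 31*(-1) = -31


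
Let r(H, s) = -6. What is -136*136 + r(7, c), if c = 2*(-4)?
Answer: -18502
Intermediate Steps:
c = -8
-136*136 + r(7, c) = -136*136 - 6 = -18496 - 6 = -18502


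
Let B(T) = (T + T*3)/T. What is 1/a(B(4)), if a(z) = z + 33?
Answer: 1/37 ≈ 0.027027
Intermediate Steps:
B(T) = 4 (B(T) = (T + 3*T)/T = (4*T)/T = 4)
a(z) = 33 + z
1/a(B(4)) = 1/(33 + 4) = 1/37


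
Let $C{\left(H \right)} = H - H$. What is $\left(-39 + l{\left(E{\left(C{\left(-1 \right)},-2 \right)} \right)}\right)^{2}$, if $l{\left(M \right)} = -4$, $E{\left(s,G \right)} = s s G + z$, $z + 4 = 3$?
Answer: $1849$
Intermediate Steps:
$C{\left(H \right)} = 0$
$z = -1$ ($z = -4 + 3 = -1$)
$E{\left(s,G \right)} = -1 + G s^{2}$ ($E{\left(s,G \right)} = s s G - 1 = s^{2} G - 1 = G s^{2} - 1 = -1 + G s^{2}$)
$\left(-39 + l{\left(E{\left(C{\left(-1 \right)},-2 \right)} \right)}\right)^{2} = \left(-39 - 4\right)^{2} = \left(-43\right)^{2} = 1849$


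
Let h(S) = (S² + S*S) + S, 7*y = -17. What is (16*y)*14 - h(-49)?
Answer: -5297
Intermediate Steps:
y = -17/7 (y = (⅐)*(-17) = -17/7 ≈ -2.4286)
h(S) = S + 2*S² (h(S) = (S² + S²) + S = 2*S² + S = S + 2*S²)
(16*y)*14 - h(-49) = (16*(-17/7))*14 - (-49)*(1 + 2*(-49)) = -272/7*14 - (-49)*(1 - 98) = -544 - (-49)*(-97) = -544 - 1*4753 = -544 - 4753 = -5297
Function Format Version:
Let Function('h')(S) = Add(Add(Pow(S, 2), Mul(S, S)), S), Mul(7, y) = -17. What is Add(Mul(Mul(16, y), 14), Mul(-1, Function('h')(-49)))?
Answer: -5297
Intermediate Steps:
y = Rational(-17, 7) (y = Mul(Rational(1, 7), -17) = Rational(-17, 7) ≈ -2.4286)
Function('h')(S) = Add(S, Mul(2, Pow(S, 2))) (Function('h')(S) = Add(Add(Pow(S, 2), Pow(S, 2)), S) = Add(Mul(2, Pow(S, 2)), S) = Add(S, Mul(2, Pow(S, 2))))
Add(Mul(Mul(16, y), 14), Mul(-1, Function('h')(-49))) = Add(Mul(Mul(16, Rational(-17, 7)), 14), Mul(-1, Mul(-49, Add(1, Mul(2, -49))))) = Add(Mul(Rational(-272, 7), 14), Mul(-1, Mul(-49, Add(1, -98)))) = Add(-544, Mul(-1, Mul(-49, -97))) = Add(-544, Mul(-1, 4753)) = Add(-544, -4753) = -5297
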